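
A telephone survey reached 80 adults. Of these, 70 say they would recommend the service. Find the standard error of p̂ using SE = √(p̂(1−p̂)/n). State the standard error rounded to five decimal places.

With x = 70 successes in n = 80, p̂ = 0.87500.
p̂(1−p̂) = 0.109375.
SE = √(0.109375/80) = √0.001367187 = 0.03698.

SE = 0.03698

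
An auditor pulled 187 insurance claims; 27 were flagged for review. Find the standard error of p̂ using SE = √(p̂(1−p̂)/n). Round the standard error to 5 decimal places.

SE = 0.02570

p̂ = 27/187 = 0.14439.
p̂(1−p̂) = 0.14439·0.85561 = 0.123542.
Dividing by n and taking the root: √0.000660652 = 0.02570.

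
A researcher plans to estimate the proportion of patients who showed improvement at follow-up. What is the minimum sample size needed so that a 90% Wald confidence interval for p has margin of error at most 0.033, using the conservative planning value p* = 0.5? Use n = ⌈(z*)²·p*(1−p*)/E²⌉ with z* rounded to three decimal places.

For 90% confidence, z* = 1.645.
p*(1−p*) = 0.2500.
Required n before rounding: 2.706025 × 0.2500 / 0.033² = 621.218.
⌈621.218⌉ = 622.

n = 622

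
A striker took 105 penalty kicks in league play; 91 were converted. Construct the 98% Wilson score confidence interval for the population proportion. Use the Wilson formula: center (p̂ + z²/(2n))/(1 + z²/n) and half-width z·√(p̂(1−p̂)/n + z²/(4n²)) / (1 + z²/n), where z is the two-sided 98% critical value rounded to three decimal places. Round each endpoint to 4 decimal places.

(0.7713, 0.9261)

p̂ = 91/105 = 0.86667; z = 2.326, so z² = 5.410276.
1 + z²/n = 1.051526.
Adjusted center: (0.86667 + z²/(2n))/1.051526 = 0.84870.
Radicand: p̂(1−p̂)/n + z²/(4n²) = 0.001100529 + 0.000122682 = 0.001223211.
Half-width = z·√(radicand)/denom = 2.326·0.034974/1.051526 = 0.07736.
So the interval runs from 0.7713 to 0.9261.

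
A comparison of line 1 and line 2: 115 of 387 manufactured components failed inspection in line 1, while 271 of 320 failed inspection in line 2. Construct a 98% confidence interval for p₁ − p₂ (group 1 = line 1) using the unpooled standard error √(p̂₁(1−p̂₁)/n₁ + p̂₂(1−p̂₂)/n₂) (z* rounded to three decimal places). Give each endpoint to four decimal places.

p̂₁ = 115/387 = 0.29716, p̂₂ = 271/320 = 0.84688; p̂₁ − p̂₂ = -0.54972.
Unpooled SE = √(p̂₁(1−p̂₁)/n₁ + p̂₂(1−p̂₂)/n₂) = √(0.000539677 + 0.000405243) = 0.030740.
For 98% confidence, z* = 2.326. Margin of error = 0.07150.
CI: -0.54972 ± 0.07150 = (-0.6212, -0.4782).

(-0.6212, -0.4782)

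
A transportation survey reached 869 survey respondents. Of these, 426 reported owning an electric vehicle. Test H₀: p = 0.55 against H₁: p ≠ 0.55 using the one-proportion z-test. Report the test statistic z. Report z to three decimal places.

The sample proportion is 426/869 = 0.49022.
SE₀ = √(0.55·0.45/869) = 0.016876.
Test statistic: z = -0.05978/0.016876 = -3.542.

z = -3.542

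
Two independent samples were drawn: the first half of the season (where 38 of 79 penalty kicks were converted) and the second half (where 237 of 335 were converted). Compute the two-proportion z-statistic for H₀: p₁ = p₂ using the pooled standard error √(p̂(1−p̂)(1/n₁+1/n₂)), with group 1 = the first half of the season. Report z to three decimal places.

z = -3.834

Sample proportions: p̂₁ = 38/79 = 0.48101 and p̂₂ = 237/335 = 0.70746.
Pooling: p̂ = 275/414 = 0.66425.
Pooled SE = √[0.2230215·0.01564330] ≈ 0.059066.
z = -0.22645/0.059066 = -3.834.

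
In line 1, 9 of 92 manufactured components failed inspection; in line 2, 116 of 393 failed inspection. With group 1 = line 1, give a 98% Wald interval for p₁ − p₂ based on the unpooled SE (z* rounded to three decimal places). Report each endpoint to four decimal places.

(-0.2871, -0.1076)

p̂₁ = 0.09783, p̂₂ = 0.29517, so the observed difference is -0.19734.
Unpooled SE = √(p̂₁(1−p̂₁)/n₁ + p̂₂(1−p̂₂)/n₂) = √(0.000959306 + 0.000529371) = 0.038583.
For 98% confidence, z* = 2.326. Margin of error = 0.08974.
CI: -0.19734 ± 0.08974 = (-0.2871, -0.1076).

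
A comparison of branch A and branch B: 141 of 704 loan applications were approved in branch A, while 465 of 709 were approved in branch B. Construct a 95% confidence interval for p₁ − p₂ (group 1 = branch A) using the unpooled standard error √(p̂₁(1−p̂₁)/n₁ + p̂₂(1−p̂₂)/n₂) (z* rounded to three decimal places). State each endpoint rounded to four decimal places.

p̂₁ = 141/704 = 0.20028, p̂₂ = 465/709 = 0.65585; p̂₁ − p̂₂ = -0.45557.
SE = √(0.000227515 + 0.000318349) = √0.000545864 = 0.023364.
The 95% critical value is z* = 1.960. Margin = 1.960·0.023364 = 0.04579.
Interval: -0.45557 ± 0.04579 → (-0.5014, -0.4098).

(-0.5014, -0.4098)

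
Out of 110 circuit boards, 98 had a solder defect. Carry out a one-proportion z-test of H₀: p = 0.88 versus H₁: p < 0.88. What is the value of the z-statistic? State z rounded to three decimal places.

The sample proportion is 98/110 = 0.89091.
Null standard error: √(0.88·0.12/110) = √0.000960000 = 0.030984.
z = (0.89091 − 0.88)/0.030984 = 0.01091/0.030984 = 0.352.

z = 0.352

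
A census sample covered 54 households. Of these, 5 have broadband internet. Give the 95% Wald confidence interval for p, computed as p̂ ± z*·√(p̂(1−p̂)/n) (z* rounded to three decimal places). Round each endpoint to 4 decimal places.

(0.0153, 0.1699)

The sample proportion is 5/54 = 0.09259.
Standard error of p̂: √(0.084019/54) = √0.001555911 = 0.039445.
The 95% critical value is z* = 1.960.
Margin of error: 1.960 × 0.039445 = 0.07731.
So the interval runs from 0.0153 to 0.1699.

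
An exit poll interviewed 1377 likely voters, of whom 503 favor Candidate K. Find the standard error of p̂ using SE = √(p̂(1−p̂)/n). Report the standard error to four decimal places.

SE = 0.0130

Sample proportion p̂ = 503/1377 = 0.36529.
p̂(1−p̂) = 0.36529·0.63471 = 0.231853.
Dividing by n and taking the root: √0.000168375 = 0.0130.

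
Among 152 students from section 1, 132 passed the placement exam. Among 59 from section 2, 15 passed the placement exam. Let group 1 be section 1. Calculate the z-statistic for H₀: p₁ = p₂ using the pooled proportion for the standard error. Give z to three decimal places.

p̂₁ = 132/152 = 0.86842, p̂₂ = 15/59 = 0.25424.
Pooled p̂ = (132+15)/(152+59) = 147/211 = 0.69668.
Pooled SE = √[0.2113160·0.02352810] ≈ 0.070511.
z = 0.61418/0.070511 = 8.710.

z = 8.710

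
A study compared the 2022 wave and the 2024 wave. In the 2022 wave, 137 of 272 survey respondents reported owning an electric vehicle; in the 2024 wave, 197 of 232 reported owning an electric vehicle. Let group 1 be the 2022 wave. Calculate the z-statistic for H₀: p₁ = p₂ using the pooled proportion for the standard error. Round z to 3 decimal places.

Sample proportions: p̂₁ = 137/272 = 0.50368 and p̂₂ = 197/232 = 0.84914.
Pooling: p̂ = 334/504 = 0.66270.
Pooled SE = √[0.2235292·0.00798682] ≈ 0.042253.
z = -0.34546/0.042253 = -8.176.

z = -8.176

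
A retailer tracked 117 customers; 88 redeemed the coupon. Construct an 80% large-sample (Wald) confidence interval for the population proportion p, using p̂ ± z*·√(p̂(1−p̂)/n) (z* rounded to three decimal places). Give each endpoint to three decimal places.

(0.701, 0.803)

p̂ = 88/117 = 0.75214.
SE(p̂) = √(0.75214·0.24786/117) = 0.039917.
The 80% critical value is z* = 1.282.
Margin = 1.282·0.039917 = 0.05117.
Interval: 0.75214 ± 0.05117 → (0.701, 0.803).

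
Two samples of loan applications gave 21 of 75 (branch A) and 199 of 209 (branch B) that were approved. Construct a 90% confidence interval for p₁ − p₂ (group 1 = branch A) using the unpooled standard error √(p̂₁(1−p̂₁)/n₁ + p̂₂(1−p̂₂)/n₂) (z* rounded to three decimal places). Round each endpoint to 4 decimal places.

p̂₁ = 21/75 = 0.28000, p̂₂ = 199/209 = 0.95215; p̂₁ − p̂₂ = -0.67215.
Unpooled SE = √(p̂₁(1−p̂₁)/n₁ + p̂₂(1−p̂₂)/n₂) = √(0.002688000 + 0.000217979) = 0.053907.
The 90% critical value is z* = 1.645. Margin of error = 0.08868.
CI: -0.67215 ± 0.08868 = (-0.7608, -0.5835).

(-0.7608, -0.5835)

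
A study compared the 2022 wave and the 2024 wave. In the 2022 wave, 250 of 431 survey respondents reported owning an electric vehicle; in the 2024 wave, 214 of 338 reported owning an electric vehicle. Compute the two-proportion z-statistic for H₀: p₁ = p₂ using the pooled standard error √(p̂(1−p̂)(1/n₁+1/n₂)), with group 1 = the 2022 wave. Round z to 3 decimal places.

p̂₁ = 250/431 = 0.58005, p̂₂ = 214/338 = 0.63314.
Pooling: p̂ = 464/769 = 0.60338.
SE = √[p̂(1−p̂)(1/n₁+1/n₂)] = √[0.60338·0.39662·(1/431+1/338)] ≈ 0.035543.
z = -0.05309/0.035543 = -1.494.

z = -1.494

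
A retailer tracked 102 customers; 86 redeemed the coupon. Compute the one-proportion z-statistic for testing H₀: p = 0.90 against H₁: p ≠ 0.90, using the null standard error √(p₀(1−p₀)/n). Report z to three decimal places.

p̂ = 86/102 = 0.84314.
Null standard error: √(0.90·0.10/102) = √0.000882353 = 0.029704.
Test statistic: z = -0.05686/0.029704 = -1.914.

z = -1.914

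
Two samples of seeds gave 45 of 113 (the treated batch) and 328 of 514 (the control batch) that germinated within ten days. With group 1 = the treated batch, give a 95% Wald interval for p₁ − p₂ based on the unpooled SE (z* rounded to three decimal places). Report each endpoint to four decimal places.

p̂₁ = 0.39823, p̂₂ = 0.63813, so the observed difference is -0.23990.
SE = √(0.002120733 + 0.000449260) = √0.002569993 = 0.050695.
The 95% critical value is z* = 1.960. Margin = 1.960·0.050695 = 0.09936.
So the interval runs from -0.3393 to -0.1405.

(-0.3393, -0.1405)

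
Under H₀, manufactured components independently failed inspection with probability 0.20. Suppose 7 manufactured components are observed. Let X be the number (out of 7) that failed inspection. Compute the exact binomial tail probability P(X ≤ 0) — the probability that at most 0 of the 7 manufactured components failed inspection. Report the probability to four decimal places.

X ~ Binomial(n=7, p=0.20).
P(X ≤ 0) = C(7,0)·0.20^0·0.80^7.
= 0.209715 = 0.2097.

P = 0.2097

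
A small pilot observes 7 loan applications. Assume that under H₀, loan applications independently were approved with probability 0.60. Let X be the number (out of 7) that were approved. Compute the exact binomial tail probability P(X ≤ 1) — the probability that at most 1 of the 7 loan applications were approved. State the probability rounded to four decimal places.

X is binomial with n = 7 and p = 0.60.
P(X ≤ 1) = C(7,0)·0.60^0·0.40^7 + C(7,1)·0.60^1·0.40^6.
= 0.001638 + 0.017203 = 0.0188.

P = 0.0188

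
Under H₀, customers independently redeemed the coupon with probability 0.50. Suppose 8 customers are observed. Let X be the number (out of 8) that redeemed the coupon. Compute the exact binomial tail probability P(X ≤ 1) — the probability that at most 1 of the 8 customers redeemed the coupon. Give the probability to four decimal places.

X is binomial with n = 8 and p = 0.50.
P(X ≤ 1) = C(8,0)·0.50^0·0.50^8 + C(8,1)·0.50^1·0.50^7.
= 0.003906 + 0.031250 = 0.0352.

P = 0.0352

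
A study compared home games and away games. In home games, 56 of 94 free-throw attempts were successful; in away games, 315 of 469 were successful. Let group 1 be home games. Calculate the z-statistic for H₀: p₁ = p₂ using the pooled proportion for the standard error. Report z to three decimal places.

Sample proportions: p̂₁ = 56/94 = 0.59574 and p̂₂ = 315/469 = 0.67164.
Pooled p̂ = (56+315)/(94+469) = 371/563 = 0.65897.
Pooled SE = √[0.2247286·0.01277049] ≈ 0.053571.
z = (p̂₁ − p̂₂)/SE = (0.59574 − 0.67164)/0.053571 = -0.07590/0.053571 = -1.417.

z = -1.417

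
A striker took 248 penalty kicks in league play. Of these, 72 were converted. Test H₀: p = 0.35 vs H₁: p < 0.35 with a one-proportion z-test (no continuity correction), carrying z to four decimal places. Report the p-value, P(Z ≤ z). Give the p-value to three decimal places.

p-value = 0.024

Sample proportion p̂ = 72/248 = 0.29032.
Null standard error: √(0.35·0.65/248) = √0.000917339 = 0.030288.
Test statistic (full precision, shown to 4 dp): z = (72/248 − 0.35)/SE₀ ≈ -1.9704.
p-value = P(Z ≤ z) with z = -1.9704 → 0.024.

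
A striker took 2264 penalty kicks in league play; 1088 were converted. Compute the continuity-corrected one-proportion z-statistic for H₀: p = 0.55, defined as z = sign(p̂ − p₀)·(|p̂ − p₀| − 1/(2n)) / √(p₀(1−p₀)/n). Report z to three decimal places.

z = -6.620

The sample proportion is 1088/2264 = 0.48057. p̂ − p₀ = -0.069435.
Continuity correction 1/(2n) = 1/4528 = 0.000221.
Corrected numerator: |-0.069435| − 0.000221 = 0.069214.
Null standard error: √(0.55·0.45/2264) = √0.000109320 = 0.010456.
z = −0.069214/0.010456 = -6.620.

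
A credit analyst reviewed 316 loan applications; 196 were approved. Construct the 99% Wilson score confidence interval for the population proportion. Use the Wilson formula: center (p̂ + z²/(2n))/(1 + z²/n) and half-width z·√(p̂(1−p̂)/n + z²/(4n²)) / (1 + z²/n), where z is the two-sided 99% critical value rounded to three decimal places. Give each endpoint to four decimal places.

p̂ = 196/316 = 0.62025; z = 2.576, so z² = 6.635776.
Denominator 1 + z²/n = 1 + 6.635776/316 = 1.020999.
Center = (0.62025 + 0.010500)/1.020999 = 0.61778.
Radicand: p̂(1−p̂)/n + z²/(4n²) = 0.000745377 + 0.000016613 = 0.000761990.
Half-width = 2.576·√0.000761990/1.020999 = 0.06965.
CI: 0.61778 ± 0.06965 = (0.5481, 0.6874).

(0.5481, 0.6874)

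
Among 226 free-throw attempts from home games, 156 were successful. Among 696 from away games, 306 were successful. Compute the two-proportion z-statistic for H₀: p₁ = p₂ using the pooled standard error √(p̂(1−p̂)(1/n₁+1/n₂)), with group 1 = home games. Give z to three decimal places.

z = 6.547

Sample proportions: p̂₁ = 156/226 = 0.69027 and p̂₂ = 306/696 = 0.43966.
Pooling: p̂ = 462/922 = 0.50108.
Pooled SE = √[0.2499988·0.00586156] ≈ 0.038280.
z = (p̂₁ − p̂₂)/SE = (0.69027 − 0.43966)/0.038280 = 0.25061/0.038280 = 6.547.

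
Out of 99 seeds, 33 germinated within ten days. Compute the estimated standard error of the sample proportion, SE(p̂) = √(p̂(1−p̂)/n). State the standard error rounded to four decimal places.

The sample proportion is 33/99 = 0.33333.
p̂(1−p̂) = 0.222221.
Dividing by n and taking the root: √0.002244657 = 0.0474.

SE = 0.0474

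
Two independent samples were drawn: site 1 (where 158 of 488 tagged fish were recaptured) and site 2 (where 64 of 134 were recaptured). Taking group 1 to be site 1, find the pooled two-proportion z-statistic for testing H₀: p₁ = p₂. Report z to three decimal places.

z = -3.292

p̂₁ = 158/488 = 0.32377, p̂₂ = 64/134 = 0.47761.
Pooled p̂ = (158+64)/(488+134) = 222/622 = 0.35691.
Pooled SE = √[0.2295262·0.00951187] ≈ 0.046725.
z = -0.15384/0.046725 = -3.292.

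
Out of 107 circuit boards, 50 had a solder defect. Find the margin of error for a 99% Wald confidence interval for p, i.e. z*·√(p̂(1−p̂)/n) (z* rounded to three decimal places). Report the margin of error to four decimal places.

Sample proportion p̂ = 50/107 = 0.46729.
SE = √(p̂(1−p̂)/n) = √(0.248930/107) = 0.048233.
For 99% confidence, z* = 2.576.
So ME = 0.1242.

ME = 0.1242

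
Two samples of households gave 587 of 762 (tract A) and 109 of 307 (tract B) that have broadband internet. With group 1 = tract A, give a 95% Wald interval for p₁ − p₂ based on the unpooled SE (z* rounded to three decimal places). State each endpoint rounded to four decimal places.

(0.3540, 0.4766)

p̂₁ = 0.77034, p̂₂ = 0.35505, so the observed difference is 0.41529.
Unpooled SE = √(p̂₁(1−p̂₁)/n₁ + p̂₂(1−p̂₂)/n₂) = √(0.000232173 + 0.000745893) = 0.031274.
The 95% critical value is z* = 1.960. Margin of error = 0.06130.
CI: 0.41529 ± 0.06130 = (0.3540, 0.4766).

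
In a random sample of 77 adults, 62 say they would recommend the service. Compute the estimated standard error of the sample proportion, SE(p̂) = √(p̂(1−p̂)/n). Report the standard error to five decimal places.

The sample proportion is 62/77 = 0.80519.
p̂(1−p̂) = 0.80519·0.19481 = 0.156859.
SE = √(0.156859/77) = √0.002037130 = 0.04513.

SE = 0.04513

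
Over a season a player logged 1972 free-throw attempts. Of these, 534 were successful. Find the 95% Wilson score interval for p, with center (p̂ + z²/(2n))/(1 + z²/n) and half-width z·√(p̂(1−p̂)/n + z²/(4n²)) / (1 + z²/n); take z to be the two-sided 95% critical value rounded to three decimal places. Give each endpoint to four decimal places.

p̂ = 534/1972 = 0.27079; z = 1.960, so z² = 3.841600.
Denominator 1 + z²/n = 1 + 3.841600/1972 = 1.001948.
Center = (0.27079 + 0.000974)/1.001948 = 0.27124.
Radicand: p̂(1−p̂)/n + z²/(4n²) = 0.000100134 + 0.000000247 = 0.000100381.
Half-width = z·√(radicand)/denom = 1.960·0.010019/1.001948 = 0.01960.
CI: 0.27124 ± 0.01960 = (0.2516, 0.2908).

(0.2516, 0.2908)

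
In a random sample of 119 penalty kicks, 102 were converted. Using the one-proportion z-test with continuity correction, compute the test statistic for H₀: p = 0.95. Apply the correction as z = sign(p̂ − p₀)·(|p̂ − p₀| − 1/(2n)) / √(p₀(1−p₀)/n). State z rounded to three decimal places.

z = -4.437

p̂ = 102/119 = 0.85714. p̂ − p₀ = -0.092857.
Continuity correction 1/(2n) = 1/238 = 0.004202.
Corrected numerator: |-0.092857| − 0.004202 = 0.088655.
Under H₀, SE = √(p₀(1−p₀)/n) = √(0.95·0.05/119) = √0.000399160 = 0.019979.
z = −0.088655/0.019979 = -4.437.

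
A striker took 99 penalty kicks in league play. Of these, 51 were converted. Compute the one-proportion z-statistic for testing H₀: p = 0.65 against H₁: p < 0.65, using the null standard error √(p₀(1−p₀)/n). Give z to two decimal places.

The sample proportion is 51/99 = 0.51515.
SE₀ = √(0.65·0.35/99) = 0.047937.
Test statistic: z = -0.13485/0.047937 = -2.81.

z = -2.81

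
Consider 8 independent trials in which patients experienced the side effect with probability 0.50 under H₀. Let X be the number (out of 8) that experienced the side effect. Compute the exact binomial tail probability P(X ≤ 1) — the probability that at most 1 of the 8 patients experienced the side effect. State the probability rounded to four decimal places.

X is binomial with n = 8 and p = 0.50.
P(X ≤ 1) = C(8,0)·0.50^0·0.50^8 + C(8,1)·0.50^1·0.50^7.
= 0.003906 + 0.031250 = 0.0352.

P = 0.0352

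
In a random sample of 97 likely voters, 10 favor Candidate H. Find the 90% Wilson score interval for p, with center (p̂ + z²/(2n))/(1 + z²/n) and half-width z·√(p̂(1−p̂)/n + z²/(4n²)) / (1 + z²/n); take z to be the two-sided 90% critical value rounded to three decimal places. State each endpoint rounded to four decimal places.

(0.0626, 0.1651)

Here p̂ = 10/97 = 0.10309 and z = 1.645 (z² = 2.706025).
1 + z²/n = 1.027897.
Center = (0.10309 + 0.013949)/1.027897 = 0.11386.
Radicand: p̂(1−p̂)/n + z²/(4n²) = 0.000953244 + 0.000071900 = 0.001025144.
Half-width = z·√(radicand)/denom = 1.645·0.032018/1.027897 = 0.05124.
Interval: 0.11386 ± 0.05124 → (0.0626, 0.1651).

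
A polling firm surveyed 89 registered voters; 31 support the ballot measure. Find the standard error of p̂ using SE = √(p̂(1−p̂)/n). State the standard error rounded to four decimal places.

p̂ = 31/89 = 0.34831.
p̂(1−p̂) = 0.226990.
SE = √(0.226990/89) = √0.002550449 = 0.0505.

SE = 0.0505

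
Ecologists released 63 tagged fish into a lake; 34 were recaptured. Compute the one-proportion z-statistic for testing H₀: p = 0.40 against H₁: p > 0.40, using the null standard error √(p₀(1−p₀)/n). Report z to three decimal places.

With x = 34 successes in n = 63, p̂ = 0.53968.
Null standard error: √(0.40·0.60/63) = √0.003809524 = 0.061721.
z = (0.53968 − 0.40)/0.061721 = 0.13968/0.061721 = 2.263.

z = 2.263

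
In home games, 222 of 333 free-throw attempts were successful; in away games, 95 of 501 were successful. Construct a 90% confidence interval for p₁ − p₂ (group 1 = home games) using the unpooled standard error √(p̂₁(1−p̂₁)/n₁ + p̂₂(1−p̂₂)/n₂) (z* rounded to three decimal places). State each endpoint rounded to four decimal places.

(0.4257, 0.5284)

p̂₁ = 222/333 = 0.66667, p̂₂ = 95/501 = 0.18962; p̂₁ − p̂₂ = 0.47705.
Unpooled SE = √(p̂₁(1−p̂₁)/n₁ + p̂₂(1−p̂₂)/n₂) = √(0.000667334 + 0.000306716) = 0.031210.
For 90% confidence, z* = 1.645. Margin = 1.645·0.031210 = 0.05134.
CI: 0.47705 ± 0.05134 = (0.4257, 0.5284).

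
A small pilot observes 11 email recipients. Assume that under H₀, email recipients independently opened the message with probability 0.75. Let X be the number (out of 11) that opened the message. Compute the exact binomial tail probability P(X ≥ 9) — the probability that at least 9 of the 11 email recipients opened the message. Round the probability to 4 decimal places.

P = 0.4552

X ~ Binomial(n=11, p=0.75).
P(X ≥ 9) = C(11,9)·0.75^9·0.25^2 + C(11,10)·0.75^10·0.25^1 + C(11,11)·0.75^11·0.25^0.
= 0.258104 + 0.154862 + 0.042235 = 0.4552.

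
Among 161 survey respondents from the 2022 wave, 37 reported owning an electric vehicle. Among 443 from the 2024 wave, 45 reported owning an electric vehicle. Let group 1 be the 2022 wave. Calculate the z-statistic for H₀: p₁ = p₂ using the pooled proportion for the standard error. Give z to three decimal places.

z = 4.068

Sample proportions: p̂₁ = 37/161 = 0.22981 and p̂₂ = 45/443 = 0.10158.
Pooling: p̂ = 82/604 = 0.13576.
SE = √[p̂(1−p̂)(1/n₁+1/n₂)] = √[0.13576·0.86424·(1/161+1/443)] ≈ 0.031522.
z = 0.12823/0.031522 = 4.068.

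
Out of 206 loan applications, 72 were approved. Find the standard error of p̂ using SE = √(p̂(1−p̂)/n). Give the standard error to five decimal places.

p̂ = 72/206 = 0.34951.
p̂(1−p̂) = 0.34951·0.65049 = 0.227353.
Dividing by n and taking the root: √0.001103655 = 0.03322.

SE = 0.03322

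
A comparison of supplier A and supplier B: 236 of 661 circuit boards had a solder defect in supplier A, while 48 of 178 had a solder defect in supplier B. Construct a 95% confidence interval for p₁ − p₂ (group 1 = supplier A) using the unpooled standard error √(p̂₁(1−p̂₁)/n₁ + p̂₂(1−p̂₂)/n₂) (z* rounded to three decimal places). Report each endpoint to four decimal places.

(0.0126, 0.1621)

p̂₁ = 236/661 = 0.35703, p̂₂ = 48/178 = 0.26966; p̂₁ − p̂₂ = 0.08737.
Unpooled SE = √(p̂₁(1−p̂₁)/n₁ + p̂₂(1−p̂₂)/n₂) = √(0.000347293 + 0.001106432) = 0.038128.
The 95% critical value is z* = 1.960. Margin of error = 0.07473.
CI: 0.08737 ± 0.07473 = (0.0126, 0.1621).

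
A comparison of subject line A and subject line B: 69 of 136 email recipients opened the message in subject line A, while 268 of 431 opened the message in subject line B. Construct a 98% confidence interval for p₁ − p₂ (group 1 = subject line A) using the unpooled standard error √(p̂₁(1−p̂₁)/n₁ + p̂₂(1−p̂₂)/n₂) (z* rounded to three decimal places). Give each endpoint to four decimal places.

(-0.2280, -0.0009)

p̂₁ = 0.50735, p̂₂ = 0.62181, so the observed difference is -0.11446.
SE = √(0.001837838 + 0.000545620) = √0.002383458 = 0.048821.
z* = 2.326 at the 98% level. Margin = 2.326·0.048821 = 0.11356.
CI: -0.11446 ± 0.11356 = (-0.2280, -0.0009).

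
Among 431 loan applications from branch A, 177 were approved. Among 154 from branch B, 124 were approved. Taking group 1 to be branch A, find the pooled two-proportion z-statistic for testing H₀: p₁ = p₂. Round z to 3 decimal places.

Sample proportions: p̂₁ = 177/431 = 0.41067 and p̂₂ = 124/154 = 0.80519.
Pooling: p̂ = 301/585 = 0.51453.
Pooled SE = √[0.2497889·0.00881369] ≈ 0.046921.
z = -0.39452/0.046921 = -8.408.

z = -8.408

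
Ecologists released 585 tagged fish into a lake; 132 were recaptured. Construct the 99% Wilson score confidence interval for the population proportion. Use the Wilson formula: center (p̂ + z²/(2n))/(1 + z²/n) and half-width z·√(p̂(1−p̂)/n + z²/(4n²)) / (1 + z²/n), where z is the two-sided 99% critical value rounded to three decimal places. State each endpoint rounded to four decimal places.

Here p̂ = 132/585 = 0.22564 and z = 2.576 (z² = 6.635776).
1 + z²/n = 1.011343.
Center = (0.22564 + 0.005672)/1.011343 = 0.22872.
Radicand: p̂(1−p̂)/n + z²/(4n²) = 0.000298679 + 0.000004848 = 0.000303527.
Half-width = z·√(radicand)/denom = 2.576·0.017422/1.011343 = 0.04438.
So the interval runs from 0.1843 to 0.2731.

(0.1843, 0.2731)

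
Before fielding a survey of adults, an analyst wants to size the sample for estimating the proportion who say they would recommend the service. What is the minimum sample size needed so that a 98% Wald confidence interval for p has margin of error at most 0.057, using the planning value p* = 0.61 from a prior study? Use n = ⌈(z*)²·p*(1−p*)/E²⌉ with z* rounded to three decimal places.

z* = 2.326 at the 98% level.
p*(1−p*) = 0.2379.
Required n before rounding: 5.410276 × 0.2379 / 0.057² = 396.154.
Rounding up, n = 397.

n = 397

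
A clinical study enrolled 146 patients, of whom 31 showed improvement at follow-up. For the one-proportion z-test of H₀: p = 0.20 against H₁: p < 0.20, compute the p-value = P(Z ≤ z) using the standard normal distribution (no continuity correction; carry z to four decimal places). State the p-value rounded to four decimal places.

With x = 31 successes in n = 146, p̂ = 0.21233.
Under H₀, SE = √(p₀(1−p₀)/n) = √(0.20·0.80/146) = √0.001095890 = 0.033104.
Test statistic (full precision, shown to 4 dp): z = (31/146 − 0.20)/SE₀ ≈ 0.3724.
p-value = P(Z ≤ z) with z = 0.3724 → 0.6452.

p-value = 0.6452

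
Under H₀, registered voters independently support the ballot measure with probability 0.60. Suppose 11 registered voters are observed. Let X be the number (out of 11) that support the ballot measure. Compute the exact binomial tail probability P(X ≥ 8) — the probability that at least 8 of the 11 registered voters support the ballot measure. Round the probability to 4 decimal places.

X ~ Binomial(n=11, p=0.60).
P(X ≥ 8) = C(11,8)·0.60^8·0.40^3 + C(11,9)·0.60^9·0.40^2 + C(11,10)·0.60^10·0.40^1 + C(11,11)·0.60^11·0.40^0.
= 0.177367 + 0.088684 + 0.026605 + 0.003628 = 0.2963.

P = 0.2963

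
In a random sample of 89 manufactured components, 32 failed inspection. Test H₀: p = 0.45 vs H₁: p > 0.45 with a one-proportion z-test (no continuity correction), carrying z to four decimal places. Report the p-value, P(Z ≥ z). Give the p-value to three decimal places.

p-value = 0.957

Sample proportion p̂ = 32/89 = 0.35955.
SE₀ = √(0.45·0.55/89) = 0.052734.
Test statistic (full precision, shown to 4 dp): z = (32/89 − 0.45)/SE₀ ≈ -1.7152.
From the standard normal, P(Z ≥ z) = 0.957.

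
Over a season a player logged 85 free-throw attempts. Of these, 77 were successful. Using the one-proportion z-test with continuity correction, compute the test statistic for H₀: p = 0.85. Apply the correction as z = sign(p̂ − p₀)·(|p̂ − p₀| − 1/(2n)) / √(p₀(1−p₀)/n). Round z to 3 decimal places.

The sample proportion is 77/85 = 0.90588. p̂ − p₀ = 0.055882.
1/(2n) = 0.005882.
Corrected numerator: |0.055882| − 0.005882 = 0.050000.
Under H₀, SE = √(p₀(1−p₀)/n) = √(0.85·0.15/85) = √0.001500000 = 0.038730.
z = +0.050000/0.038730 = 1.291.

z = 1.291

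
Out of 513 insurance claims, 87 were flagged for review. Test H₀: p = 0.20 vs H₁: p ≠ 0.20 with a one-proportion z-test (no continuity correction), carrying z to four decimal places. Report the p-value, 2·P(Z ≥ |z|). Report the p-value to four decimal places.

The sample proportion is 87/513 = 0.16959.
Null standard error: √(0.20·0.80/513) = √0.000311891 = 0.017660.
Test statistic (full precision, shown to 4 dp): z = (87/513 − 0.20)/SE₀ ≈ -1.7219.
From the standard normal, 2·P(Z ≥ |z|) = 0.0851.

p-value = 0.0851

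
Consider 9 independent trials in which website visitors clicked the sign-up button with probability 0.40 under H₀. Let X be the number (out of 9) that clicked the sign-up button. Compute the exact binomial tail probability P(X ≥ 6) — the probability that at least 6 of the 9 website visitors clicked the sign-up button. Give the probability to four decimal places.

P = 0.0994

X is binomial with n = 9 and p = 0.40.
P(X ≥ 6) = C(9,6)·0.40^6·0.60^3 + C(9,7)·0.40^7·0.60^2 + C(9,8)·0.40^8·0.60^1 + C(9,9)·0.40^9·0.60^0.
= 0.074318 + 0.021234 + 0.003539 + 0.000262 = 0.0994.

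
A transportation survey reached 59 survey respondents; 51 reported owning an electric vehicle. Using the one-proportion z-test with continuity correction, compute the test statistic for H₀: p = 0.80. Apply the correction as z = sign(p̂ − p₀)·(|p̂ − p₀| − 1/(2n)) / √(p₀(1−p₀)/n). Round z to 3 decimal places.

The sample proportion is 51/59 = 0.86441. p̂ − p₀ = 0.064407.
Continuity correction 1/(2n) = 1/118 = 0.008475.
Corrected numerator: |0.064407| − 0.008475 = 0.055932.
SE₀ = √(0.80·0.20/59) = 0.052076.
z = (+)0.055932/0.052076 = 1.074.

z = 1.074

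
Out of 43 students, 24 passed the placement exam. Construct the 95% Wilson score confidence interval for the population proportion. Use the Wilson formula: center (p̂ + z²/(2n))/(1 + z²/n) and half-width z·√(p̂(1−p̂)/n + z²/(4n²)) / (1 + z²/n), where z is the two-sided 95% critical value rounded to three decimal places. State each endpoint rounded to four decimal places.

Here p̂ = 24/43 = 0.55814 and z = 1.960 (z² = 3.841600).
1 + z²/n = 1.089340.
Adjusted center: (0.55814 + z²/(2n))/1.089340 = 0.55337.
Radicand: p̂(1−p̂)/n + z²/(4n²) = 0.005735344 + 0.000519416 = 0.006254760.
Half-width = z·√(radicand)/denom = 1.960·0.079087/1.089340 = 0.14230.
CI: 0.55337 ± 0.14230 = (0.4111, 0.6957).

(0.4111, 0.6957)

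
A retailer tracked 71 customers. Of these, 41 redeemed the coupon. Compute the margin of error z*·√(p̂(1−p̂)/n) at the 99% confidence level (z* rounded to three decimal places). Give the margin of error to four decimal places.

ME = 0.1510

p̂ = 41/71 = 0.57746.
SE = √(p̂(1−p̂)/n) = √(0.243999/71) = 0.058623.
z* = 2.576 at the 99% level.
Margin of error = z*·SE = 2.576 × 0.058623 = 0.1510.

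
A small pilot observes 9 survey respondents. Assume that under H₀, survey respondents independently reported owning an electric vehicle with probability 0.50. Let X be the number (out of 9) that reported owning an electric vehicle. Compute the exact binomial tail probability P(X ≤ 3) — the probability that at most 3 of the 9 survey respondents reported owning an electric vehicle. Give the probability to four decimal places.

X ~ Binomial(n=9, p=0.50).
P(X ≤ 3) = C(9,0)·0.50^0·0.50^9 + C(9,1)·0.50^1·0.50^8 + C(9,2)·0.50^2·0.50^7 + C(9,3)·0.50^3·0.50^6.
= 0.001953 + 0.017578 + 0.070312 + 0.164062 = 0.2539.

P = 0.2539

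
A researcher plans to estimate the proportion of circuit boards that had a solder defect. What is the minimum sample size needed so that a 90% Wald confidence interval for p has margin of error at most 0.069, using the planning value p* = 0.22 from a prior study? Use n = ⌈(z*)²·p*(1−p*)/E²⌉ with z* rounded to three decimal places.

n = 98

The 90% critical value is z* = 1.645.
p*(1−p*) = 0.22·0.78 = 0.1716.
Required n before rounding: 2.706025 × 0.1716 / 0.069² = 97.533.
⌈97.533⌉ = 98.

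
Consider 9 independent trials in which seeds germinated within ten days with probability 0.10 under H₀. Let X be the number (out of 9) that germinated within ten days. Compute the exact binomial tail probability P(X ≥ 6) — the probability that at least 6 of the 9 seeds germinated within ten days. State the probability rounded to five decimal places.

X ~ Binomial(n=9, p=0.10).
P(X ≥ 6) = C(9,6)·0.10^6·0.90^3 + C(9,7)·0.10^7·0.90^2 + C(9,8)·0.10^8·0.90^1 + C(9,9)·0.10^9·0.90^0.
= 0.000061 + 0.000003 + 0.000000 + 0.000000 = 0.00006.

P = 0.00006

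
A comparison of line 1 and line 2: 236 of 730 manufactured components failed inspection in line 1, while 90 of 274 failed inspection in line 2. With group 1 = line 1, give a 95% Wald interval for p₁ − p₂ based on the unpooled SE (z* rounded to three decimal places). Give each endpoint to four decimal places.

(-0.0703, 0.0600)

p̂₁ = 236/730 = 0.32329, p̂₂ = 90/274 = 0.32847; p̂₁ − p̂₂ = -0.00518.
Unpooled SE = √(p̂₁(1−p̂₁)/n₁ + p̂₂(1−p̂₂)/n₂) = √(0.000299689 + 0.000805024) = 0.033237.
For 95% confidence, z* = 1.960. Margin of error = 0.06514.
CI: -0.00518 ± 0.06514 = (-0.0703, 0.0600).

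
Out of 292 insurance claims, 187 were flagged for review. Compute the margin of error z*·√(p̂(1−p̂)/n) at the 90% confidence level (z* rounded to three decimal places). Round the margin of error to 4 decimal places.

Sample proportion p̂ = 187/292 = 0.64041.
Standard error of p̂: √(0.230285/292) = √0.000788646 = 0.028083.
z* = 1.645 at the 90% level.
So ME = 0.0462.

ME = 0.0462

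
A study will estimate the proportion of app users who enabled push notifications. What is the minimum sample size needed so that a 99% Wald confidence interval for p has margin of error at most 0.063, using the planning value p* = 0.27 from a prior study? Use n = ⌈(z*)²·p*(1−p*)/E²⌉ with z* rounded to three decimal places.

n = 330

z* = 2.576 at the 99% level.
p*(1−p*) = 0.1971.
Required n before rounding: 6.635776 × 0.1971 / 0.063² = 329.532.
Rounding up, n = 330.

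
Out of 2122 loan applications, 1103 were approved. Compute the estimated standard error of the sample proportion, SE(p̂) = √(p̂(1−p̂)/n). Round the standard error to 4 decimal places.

SE = 0.0108

The sample proportion is 1103/2122 = 0.51979.
p̂(1−p̂) = 0.51979·0.48021 = 0.249608.
Dividing by n and taking the root: √0.000117629 = 0.0108.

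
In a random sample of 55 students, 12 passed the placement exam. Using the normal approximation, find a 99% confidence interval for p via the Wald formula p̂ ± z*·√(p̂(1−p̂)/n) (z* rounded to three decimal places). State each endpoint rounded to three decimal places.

Sample proportion p̂ = 12/55 = 0.21818.
SE = √(p̂(1−p̂)/n) = √(0.170579/55) = 0.055690.
The 99% critical value is z* = 2.576.
Margin = 2.576·0.055690 = 0.14346.
CI: 0.21818 ± 0.14346 = (0.075, 0.362).

(0.075, 0.362)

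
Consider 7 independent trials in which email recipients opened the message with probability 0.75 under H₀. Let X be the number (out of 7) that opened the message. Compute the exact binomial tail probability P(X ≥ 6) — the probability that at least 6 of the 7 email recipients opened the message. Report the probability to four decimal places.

P = 0.4449

X is binomial with n = 7 and p = 0.75.
P(X ≥ 6) = C(7,6)·0.75^6·0.25^1 + C(7,7)·0.75^7·0.25^0.
= 0.311462 + 0.133484 = 0.4449.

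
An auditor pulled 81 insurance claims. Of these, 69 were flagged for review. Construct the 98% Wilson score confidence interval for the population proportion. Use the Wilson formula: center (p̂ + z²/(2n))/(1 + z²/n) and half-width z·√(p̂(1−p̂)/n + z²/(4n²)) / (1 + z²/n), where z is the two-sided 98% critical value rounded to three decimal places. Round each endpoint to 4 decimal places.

Here p̂ = 69/81 = 0.85185 and z = 2.326 (z² = 5.410276).
1 + z²/n = 1.066794.
Center = (0.85185 + 0.033397)/1.066794 = 0.82982.
Radicand: p̂(1−p̂)/n + z²/(4n²) = 0.001558028 + 0.000206153 = 0.001764181.
Half-width = z·√(radicand)/denom = 2.326·0.042002/1.066794 = 0.09158.
CI: 0.82982 ± 0.09158 = (0.7382, 0.9214).

(0.7382, 0.9214)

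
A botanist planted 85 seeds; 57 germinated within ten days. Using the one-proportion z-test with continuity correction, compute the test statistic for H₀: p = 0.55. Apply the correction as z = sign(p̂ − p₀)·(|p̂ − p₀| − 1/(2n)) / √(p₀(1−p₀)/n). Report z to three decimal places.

z = 2.126

Sample proportion p̂ = 57/85 = 0.67059. p̂ − p₀ = 0.120588.
1/(2n) = 0.005882.
Corrected numerator: |0.120588| − 0.005882 = 0.114706.
Under H₀, SE = √(p₀(1−p₀)/n) = √(0.55·0.45/85) = √0.002911765 = 0.053961.
z = +0.114706/0.053961 = 2.126.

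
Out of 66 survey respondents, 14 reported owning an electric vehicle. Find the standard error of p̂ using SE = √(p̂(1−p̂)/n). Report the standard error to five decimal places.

SE = 0.05032

With x = 14 successes in n = 66, p̂ = 0.21212.
p̂(1−p̂) = 0.167125.
Dividing by n and taking the root: √0.002532197 = 0.05032.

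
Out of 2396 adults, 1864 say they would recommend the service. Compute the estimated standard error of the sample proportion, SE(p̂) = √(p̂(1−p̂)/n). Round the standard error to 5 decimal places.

SE = 0.00849

p̂ = 1864/2396 = 0.77796.
p̂(1−p̂) = 0.77796·0.22204 = 0.172738.
Dividing by n and taking the root: √0.000072094 = 0.00849.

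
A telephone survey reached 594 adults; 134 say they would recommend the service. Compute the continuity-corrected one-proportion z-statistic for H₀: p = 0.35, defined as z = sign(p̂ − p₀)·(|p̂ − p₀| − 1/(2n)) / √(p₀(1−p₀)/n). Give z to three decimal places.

z = -6.314

Sample proportion p̂ = 134/594 = 0.22559. p̂ − p₀ = -0.124411.
Continuity correction 1/(2n) = 1/1188 = 0.000842.
Corrected numerator: |-0.124411| − 0.000842 = 0.123569.
SE₀ = √(0.35·0.65/594) = 0.019570.
z = (−)0.123569/0.019570 = -6.314.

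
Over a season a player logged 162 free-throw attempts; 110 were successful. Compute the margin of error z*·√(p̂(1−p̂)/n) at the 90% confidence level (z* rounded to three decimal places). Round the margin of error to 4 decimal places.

Sample proportion p̂ = 110/162 = 0.67901.
Standard error of p̂: √(0.217955/162) = √0.001345399 = 0.036680.
For 90% confidence, z* = 1.645.
ME = 1.645·0.036680 = 0.0603.

ME = 0.0603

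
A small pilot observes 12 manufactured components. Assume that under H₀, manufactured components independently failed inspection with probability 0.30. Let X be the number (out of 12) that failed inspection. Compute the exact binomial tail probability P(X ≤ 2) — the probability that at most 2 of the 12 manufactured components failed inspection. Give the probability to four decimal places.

P = 0.2528

X ~ Binomial(n=12, p=0.30).
P(X ≤ 2) = C(12,0)·0.30^0·0.70^12 + C(12,1)·0.30^1·0.70^11 + C(12,2)·0.30^2·0.70^10.
= 0.013841 + 0.071184 + 0.167790 = 0.2528.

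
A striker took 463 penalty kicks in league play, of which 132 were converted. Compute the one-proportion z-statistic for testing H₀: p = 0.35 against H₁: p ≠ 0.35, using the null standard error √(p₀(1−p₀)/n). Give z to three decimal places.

p̂ = 132/463 = 0.28510.
SE₀ = √(0.35·0.65/463) = 0.022167.
z = (p̂ − p₀)/SE = (0.28510 − 0.35)/0.022167 = -2.928.

z = -2.928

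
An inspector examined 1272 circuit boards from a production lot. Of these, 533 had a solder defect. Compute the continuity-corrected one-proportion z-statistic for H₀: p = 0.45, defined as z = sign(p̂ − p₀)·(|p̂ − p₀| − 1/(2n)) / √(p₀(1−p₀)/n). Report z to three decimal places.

The sample proportion is 533/1272 = 0.41903. p̂ − p₀ = -0.030975.
Continuity correction 1/(2n) = 1/2544 = 0.000393.
Corrected numerator: |-0.030975| − 0.000393 = 0.030582.
Under H₀, SE = √(p₀(1−p₀)/n) = √(0.45·0.55/1272) = √0.000194575 = 0.013949.
z = −0.030582/0.013949 = -2.192.

z = -2.192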